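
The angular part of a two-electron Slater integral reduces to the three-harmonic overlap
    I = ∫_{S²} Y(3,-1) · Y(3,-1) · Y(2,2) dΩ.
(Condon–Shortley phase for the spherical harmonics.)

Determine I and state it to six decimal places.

0.206013

m-sum 0 ✓  L=8 even ✓  0≤2≤6 ✓
Π(2lᵢ+1) = 7×7×5 = 245
triangle coeff Δ(3,3,2) = 1/3780
Σ_t [1,3]: t=1:−1/24 t=2:+1/4 t=3:−1/24 = 1/6
(3j)²=4/105 [(3 3 2; 0 0 0)], sign=+1
Σ_t [2,2]: t=2:+1/16 = 1/16
(3j)²=2/35 [(3 3 2; -1 -1 2)], sign=+1
⇒ 4πI² = 8/15
I = (+1)√(8/15/(4π)) = 0.20601291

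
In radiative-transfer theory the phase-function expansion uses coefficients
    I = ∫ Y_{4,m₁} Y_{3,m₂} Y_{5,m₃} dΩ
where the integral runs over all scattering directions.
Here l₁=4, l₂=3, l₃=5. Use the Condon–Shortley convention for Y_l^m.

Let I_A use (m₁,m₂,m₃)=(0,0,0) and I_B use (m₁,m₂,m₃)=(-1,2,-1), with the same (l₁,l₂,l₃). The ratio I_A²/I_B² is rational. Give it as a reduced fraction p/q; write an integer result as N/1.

144/125

Shared (l₁,l₂,l₃)=(4,3,5): N and (l;000)² cancel in I_A²/I_B².
A: Δ = 2!·6!·4!/13! = 1/180180; Racah Σ t=0..2: t=0:+1/576 t=1:−1/144 t=2:+1/576 = -1/288; ⇒ 3j(4 3 5; 0 0 0)² = 20/1001, sgn +1
B: Δ = 2!·6!·4!/13! = 1/180180; Racah Σ t=1..2: t=1:−1/1152 t=2:+1/432 = 5/3456; ⇒ 3j(4 3 5; -1 2 -1)² = 625/36036, sgn +1
I_A²/I_B² = (20/1001)/(625/36036) = 144/125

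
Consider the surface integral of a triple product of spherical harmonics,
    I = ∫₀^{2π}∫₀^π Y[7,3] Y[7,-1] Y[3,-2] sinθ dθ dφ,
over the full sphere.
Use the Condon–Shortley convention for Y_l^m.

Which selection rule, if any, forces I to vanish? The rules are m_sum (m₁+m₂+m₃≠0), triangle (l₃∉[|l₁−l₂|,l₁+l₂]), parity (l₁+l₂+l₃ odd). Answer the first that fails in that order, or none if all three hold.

m₁+m₂+m₃ = 3 − 1 − 2 = 0  ✓
triangle: |7−7|=0 ≤ l₃=3 ≤ 7+7=14  ✓
parity: l₁+l₂+l₃ = 17 is odd  ✗

parity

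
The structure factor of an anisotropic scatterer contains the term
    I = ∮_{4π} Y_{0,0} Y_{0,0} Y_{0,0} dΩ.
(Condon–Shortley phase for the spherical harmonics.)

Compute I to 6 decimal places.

Checks pass: Σm=0; 0 even; l₃=0∈[0,0].
(2·0+1)(2·0+1)(2·0+1) = 1
Δ: 0! 0! 0! / 1! → 1/1
sum: t=0:+1/1 = 1/1
3j²(0 0 0; 0 0 0) = Δ·Π!·Σ² = 1/1  (sign +1)
(m-triple is (0,0,0) — same symbol as above.)
combine: 4πI² = 1·1·1 = 1/1
take √, sign +1: I = 0.28209479

0.282095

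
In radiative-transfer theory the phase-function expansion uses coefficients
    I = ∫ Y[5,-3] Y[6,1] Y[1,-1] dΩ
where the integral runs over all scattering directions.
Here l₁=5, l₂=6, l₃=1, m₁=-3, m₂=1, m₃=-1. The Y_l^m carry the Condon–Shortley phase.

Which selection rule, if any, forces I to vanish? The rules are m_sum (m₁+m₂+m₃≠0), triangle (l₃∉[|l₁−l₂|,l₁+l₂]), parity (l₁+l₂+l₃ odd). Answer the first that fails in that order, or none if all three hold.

Σmᵢ = -3  ✗
l₃∈[|l₁−l₂|,l₁+l₂]=[1,11], have l₃=1
Σlᵢ = 12 ⇒ even

m_sum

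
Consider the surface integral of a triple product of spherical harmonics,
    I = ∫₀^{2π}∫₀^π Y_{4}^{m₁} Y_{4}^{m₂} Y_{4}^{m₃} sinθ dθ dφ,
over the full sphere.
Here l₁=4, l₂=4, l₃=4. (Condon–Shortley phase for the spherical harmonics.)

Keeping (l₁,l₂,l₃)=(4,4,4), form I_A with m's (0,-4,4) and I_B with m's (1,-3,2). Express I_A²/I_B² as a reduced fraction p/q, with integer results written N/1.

14/5

Same 4,4,4: normalisation and zero-m 3j drop out of the ratio.
A: Δ: 4! 4! 4! / 13! → 1/450450; sum: t=0:+1/13824 = 1/13824; 3j²(4 4 4; 0 -4 4) = Δ·Π!·Σ² = 14/1287  (sign +1)
B: Δ: 4! 4! 4! / 13! → 1/450450; sum: t=0:+1/864 t=1:−1/576 = -1/1728; 3j²(4 4 4; 1 -3 2) = Δ·Π!·Σ² = 5/1287  (sign -1)
I_A²/I_B² = (14/1287)/(5/1287) = 14/5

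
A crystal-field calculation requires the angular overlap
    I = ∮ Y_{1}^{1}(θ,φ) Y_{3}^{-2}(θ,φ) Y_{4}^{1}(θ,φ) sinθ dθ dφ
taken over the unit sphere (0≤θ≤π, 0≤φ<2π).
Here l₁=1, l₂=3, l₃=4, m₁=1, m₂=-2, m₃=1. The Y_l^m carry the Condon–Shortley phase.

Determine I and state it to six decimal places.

-0.106622

Rules hold: Σm=0, L=8 even, 2≤4≤4.
N = 3·7·9 = 189
Δ = 0!·2!·6!/9! = 1/252
Racah Σ t=0..0: t=0:+1/36 = 1/36
⇒ 3j(1 3 4; 0 0 0)² = 4/63, sgn +1
Racah Σ t=0..0: t=0:+1/240 = 1/240
⇒ 3j(1 3 4; 1 -2 1)² = 1/84, sgn -1
4πI² = N·(3j₀)²·(3jₘ)² = 1/7
I = -1·√(0.142857/4π) = -0.10662181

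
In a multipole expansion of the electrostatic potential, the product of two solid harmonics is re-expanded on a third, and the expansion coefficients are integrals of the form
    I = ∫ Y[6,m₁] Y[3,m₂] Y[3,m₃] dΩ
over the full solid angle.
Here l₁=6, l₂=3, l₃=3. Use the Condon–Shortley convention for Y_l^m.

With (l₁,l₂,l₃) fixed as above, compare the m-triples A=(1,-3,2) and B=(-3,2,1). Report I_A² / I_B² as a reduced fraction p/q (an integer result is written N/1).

Same 6,3,3: normalisation and zero-m 3j drop out of the ratio.
A: Δ: 6! 6! 0! / 13! → 1/12012; sum: t=0:+1/86400 = 1/86400; 3j²(6 3 3; 1 -3 2) = Δ·Π!·Σ² = 1/1716  (sign -1)
B: Δ: 6! 6! 0! / 13! → 1/12012; sum: t=5:−1/5760 = -1/5760; 3j²(6 3 3; -3 2 1) = Δ·Π!·Σ² = 9/286  (sign -1)
I_A²/I_B² = (1/1716)/(9/286) = 1/54

1/54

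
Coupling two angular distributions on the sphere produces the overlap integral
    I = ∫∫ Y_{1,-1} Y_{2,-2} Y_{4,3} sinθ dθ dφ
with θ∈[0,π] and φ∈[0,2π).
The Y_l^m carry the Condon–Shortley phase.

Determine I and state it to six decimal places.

l₃=4 ∉ [1,3] — triangle fails ⇒ I = 0

0.000000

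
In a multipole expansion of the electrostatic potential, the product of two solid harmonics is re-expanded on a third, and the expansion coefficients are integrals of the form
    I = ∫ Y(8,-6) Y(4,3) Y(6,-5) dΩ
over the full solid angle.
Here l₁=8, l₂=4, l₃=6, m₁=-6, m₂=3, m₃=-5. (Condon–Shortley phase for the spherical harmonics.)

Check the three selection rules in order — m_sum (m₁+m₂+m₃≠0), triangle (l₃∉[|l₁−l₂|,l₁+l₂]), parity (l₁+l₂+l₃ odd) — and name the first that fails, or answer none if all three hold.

m₁+m₂+m₃ = -6 + 3 − 5 = -8  ✗
triangle: |8−4|=4 ≤ l₃=6 ≤ 8+4=12
parity: l₁+l₂+l₃ = 18 is even

m_sum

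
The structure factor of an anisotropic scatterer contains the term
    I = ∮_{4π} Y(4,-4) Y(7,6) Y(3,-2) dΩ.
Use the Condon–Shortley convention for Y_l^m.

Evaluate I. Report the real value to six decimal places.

0.241725

Checks pass: Σm=0; 14 even; l₃=3∈[3,11].
(2·4+1)(2·7+1)(2·3+1) = 945
Δ: 8! 0! 6! / 15! → 1/45045
sum: t=4:+1/20736 = 1/20736
3j²(4 7 3; 0 0 0) = Δ·Π!·Σ² = 35/1287  (sign -1)
sum: t=8:+1/4838400 = 1/4838400
3j²(4 7 3; -4 6 -2) = Δ·Π!·Σ² = 1/35  (sign -1)
combine: 4πI² = 945·35/1287·1/35 = 105/143
take √, sign +1: I = 0.24172507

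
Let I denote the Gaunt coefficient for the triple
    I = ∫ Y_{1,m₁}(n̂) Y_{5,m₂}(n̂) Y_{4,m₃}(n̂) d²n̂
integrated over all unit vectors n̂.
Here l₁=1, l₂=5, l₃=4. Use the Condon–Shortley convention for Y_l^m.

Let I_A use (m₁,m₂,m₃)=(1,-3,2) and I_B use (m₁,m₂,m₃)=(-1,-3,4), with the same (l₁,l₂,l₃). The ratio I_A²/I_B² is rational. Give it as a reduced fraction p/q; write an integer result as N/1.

Shared (l₁,l₂,l₃)=(1,5,4): N and (l;000)² cancel in I_A²/I_B².
A: Δ = 2!·0!·8!/11! = 1/495; Racah Σ t=0..0: t=0:+1/2880 = 1/2880; ⇒ 3j(1 5 4; 1 -3 2)² = 28/495, sgn +1
B: Δ = 2!·0!·8!/11! = 1/495; Racah Σ t=2..2: t=2:+1/80640 = 1/80640; ⇒ 3j(1 5 4; -1 -3 4)² = 1/495, sgn +1
I_A²/I_B² = (28/495)/(1/495) = 28/1

28/1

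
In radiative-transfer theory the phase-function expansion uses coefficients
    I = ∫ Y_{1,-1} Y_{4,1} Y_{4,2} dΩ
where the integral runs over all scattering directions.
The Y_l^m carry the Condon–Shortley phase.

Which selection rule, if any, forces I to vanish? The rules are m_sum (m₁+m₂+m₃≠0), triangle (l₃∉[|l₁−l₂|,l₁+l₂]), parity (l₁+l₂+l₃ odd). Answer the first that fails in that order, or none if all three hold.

m_sum

Σmᵢ = 2  ✗
l₃∈[|l₁−l₂|,l₁+l₂]=[3,5], have l₃=4
Σlᵢ = 9 ⇒ odd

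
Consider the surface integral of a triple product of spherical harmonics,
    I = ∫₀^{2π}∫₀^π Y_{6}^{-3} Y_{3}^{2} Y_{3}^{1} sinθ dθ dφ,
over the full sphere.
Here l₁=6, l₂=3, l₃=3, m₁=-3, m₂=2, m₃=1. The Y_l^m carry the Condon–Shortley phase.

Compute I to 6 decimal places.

m-sum 0 ✓  L=12 even ✓  3≤3≤9 ✓
Π(2lᵢ+1) = 13×7×7 = 637
triangle coeff Δ(6,3,3) = 1/12012
Σ_t [3,3]: t=3:−1/1296 = -1/1296
(3j)²=100/3003 [(6 3 3; 0 0 0)], sign=+1
Σ_t [5,5]: t=5:−1/5760 = -1/5760
(3j)²=9/286 [(6 3 3; -3 2 1)], sign=-1
⇒ 4πI² = 1050/1573
I = (-1)√(1050/1573/(4π)) = -0.23047581

-0.230476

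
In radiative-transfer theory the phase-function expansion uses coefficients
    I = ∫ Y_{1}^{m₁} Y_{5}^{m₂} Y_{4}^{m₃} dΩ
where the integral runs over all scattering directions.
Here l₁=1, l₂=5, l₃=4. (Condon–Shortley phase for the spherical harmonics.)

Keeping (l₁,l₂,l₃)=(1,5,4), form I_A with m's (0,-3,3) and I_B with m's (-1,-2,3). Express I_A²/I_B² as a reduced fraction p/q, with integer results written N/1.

l's match ⇒ only the (l;m) 3-j factors differ between A and B.
A: triangle coeff Δ(1,5,4) = 1/495; Σ_t [1,1]: t=1:−1/5040 = -1/5040; (3j)²=16/495 [(1 5 4; 0 -3 3)], sign=+1
B: triangle coeff Δ(1,5,4) = 1/495; Σ_t [2,2]: t=2:+1/10080 = 1/10080; (3j)²=1/165 [(1 5 4; -1 -2 3)], sign=-1
I_A²/I_B² = (16/495)/(1/165) = 16/3

16/3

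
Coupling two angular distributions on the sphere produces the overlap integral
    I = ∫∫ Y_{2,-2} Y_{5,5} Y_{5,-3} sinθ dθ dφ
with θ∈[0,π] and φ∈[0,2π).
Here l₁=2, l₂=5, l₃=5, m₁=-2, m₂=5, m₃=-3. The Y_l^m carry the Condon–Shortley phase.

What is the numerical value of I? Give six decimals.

Checks pass: Σm=0; 12 even; l₃=5∈[3,7].
(2·2+1)(2·5+1)(2·5+1) = 605
Δ: 2! 2! 8! / 13! → 1/38610
sum: t=0:+1/2880 t=1:−1/576 t=2:+1/2880 = -1/960
3j²(2 5 5; 0 0 0) = Δ·Π!·Σ² = 10/429  (sign +1)
sum: t=2:+1/161280 = 1/161280
3j²(2 5 5; -2 5 -3) = Δ·Π!·Σ² = 1/143  (sign +1)
combine: 4πI² = 605·10/429·1/143 = 50/507
take √, sign +1: I = 0.08858824

0.088588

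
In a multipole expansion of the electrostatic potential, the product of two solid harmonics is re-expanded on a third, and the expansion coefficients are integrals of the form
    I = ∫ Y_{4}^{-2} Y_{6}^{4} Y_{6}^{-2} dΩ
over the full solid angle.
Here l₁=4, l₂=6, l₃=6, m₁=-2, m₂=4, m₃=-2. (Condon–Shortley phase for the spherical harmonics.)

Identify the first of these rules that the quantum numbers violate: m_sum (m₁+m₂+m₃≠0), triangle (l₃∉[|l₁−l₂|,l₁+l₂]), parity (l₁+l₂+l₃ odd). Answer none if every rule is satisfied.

none

Σmᵢ = 0  ✓
l₃∈[|l₁−l₂|,l₁+l₂]=[2,10], have l₃=6  ✓
Σlᵢ = 16 ⇒ even  ✓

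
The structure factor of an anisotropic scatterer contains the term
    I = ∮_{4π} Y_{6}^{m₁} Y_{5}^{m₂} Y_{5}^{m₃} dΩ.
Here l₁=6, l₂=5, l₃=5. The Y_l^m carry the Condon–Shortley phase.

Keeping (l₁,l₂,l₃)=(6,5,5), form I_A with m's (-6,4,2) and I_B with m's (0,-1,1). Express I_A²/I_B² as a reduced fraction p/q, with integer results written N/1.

77/4

l's match ⇒ only the (l;m) 3-j factors differ between A and B.
A: triangle coeff Δ(6,5,5) = 1/28588560; Σ_t [6,6]: t=6:+1/3110400 = 1/3110400; (3j)²=21/1105 [(6 5 5; -6 4 2)], sign=-1
B: triangle coeff Δ(6,5,5) = 1/28588560; Σ_t [0,4]: t=0:+1/12441600 t=1:−1/86400 t=2:+1/9216 t=3:−1/7776 t=4:+1/55296 = -7/518400; (3j)²=12/12155 [(6 5 5; 0 -1 1)], sign=-1
I_A²/I_B² = (21/1105)/(12/12155) = 77/4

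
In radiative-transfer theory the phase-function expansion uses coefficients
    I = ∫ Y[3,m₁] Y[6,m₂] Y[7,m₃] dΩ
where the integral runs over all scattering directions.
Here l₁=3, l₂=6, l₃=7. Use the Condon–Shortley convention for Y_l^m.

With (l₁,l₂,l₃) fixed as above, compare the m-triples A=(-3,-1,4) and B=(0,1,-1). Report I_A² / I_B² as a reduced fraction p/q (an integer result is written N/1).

4125/1849

l's match ⇒ only the (l;m) 3-j factors differ between A and B.
A: triangle coeff Δ(3,6,7) = 1/2042040; Σ_t [2,2]: t=2:+1/1451520 = 1/1451520; (3j)²=75/3094 [(3 6 7; -3 -1 4)], sign=-1
B: triangle coeff Δ(3,6,7) = 1/2042040; Σ_t [0,2]: t=0:+1/362880 t=1:−1/69120 t=2:+1/172800 = -43/7257600; (3j)²=1849/170170 [(3 6 7; 0 1 -1)], sign=-1
I_A²/I_B² = (75/3094)/(1849/170170) = 4125/1849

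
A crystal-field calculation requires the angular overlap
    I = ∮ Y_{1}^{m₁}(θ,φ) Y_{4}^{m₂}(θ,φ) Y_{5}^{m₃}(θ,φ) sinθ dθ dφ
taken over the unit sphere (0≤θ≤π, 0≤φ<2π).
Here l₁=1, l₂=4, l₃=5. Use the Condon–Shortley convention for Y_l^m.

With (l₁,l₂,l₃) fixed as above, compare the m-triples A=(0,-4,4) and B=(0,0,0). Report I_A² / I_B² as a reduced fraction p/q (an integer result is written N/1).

9/25

Same 1,4,5: normalisation and zero-m 3j drop out of the ratio.
A: Δ: 0! 2! 8! / 11! → 1/495; sum: t=0:+1/40320 = 1/40320; 3j²(1 4 5; 0 -4 4) = Δ·Π!·Σ² = 1/55  (sign -1)
B: Δ: 0! 2! 8! / 11! → 1/495; sum: t=0:+1/576 = 1/576; 3j²(1 4 5; 0 0 0) = Δ·Π!·Σ² = 5/99  (sign -1)
I_A²/I_B² = (1/55)/(5/99) = 9/25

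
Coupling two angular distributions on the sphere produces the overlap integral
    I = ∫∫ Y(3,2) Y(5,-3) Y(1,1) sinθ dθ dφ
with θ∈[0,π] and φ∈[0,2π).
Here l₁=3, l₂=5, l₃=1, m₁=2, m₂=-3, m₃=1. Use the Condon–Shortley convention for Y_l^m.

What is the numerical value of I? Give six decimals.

l₃=1 ∉ [2,8] — triangle fails ⇒ I = 0

0.000000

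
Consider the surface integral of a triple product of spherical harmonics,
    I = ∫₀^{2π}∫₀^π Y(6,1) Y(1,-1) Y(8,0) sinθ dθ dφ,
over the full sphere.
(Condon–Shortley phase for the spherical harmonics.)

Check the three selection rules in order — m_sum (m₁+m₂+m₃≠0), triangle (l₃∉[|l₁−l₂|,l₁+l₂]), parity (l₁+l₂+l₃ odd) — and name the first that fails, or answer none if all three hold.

triangle

Σmᵢ = 0  ✓
l₃∈[|l₁−l₂|,l₁+l₂]=[5,7], have l₃=8  ✗
Σlᵢ = 15 ⇒ odd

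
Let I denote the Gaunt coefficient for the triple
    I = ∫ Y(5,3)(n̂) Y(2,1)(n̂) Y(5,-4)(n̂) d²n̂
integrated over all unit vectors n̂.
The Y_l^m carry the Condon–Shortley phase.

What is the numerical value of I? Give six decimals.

0.196098

Checks pass: Σm=0; 12 even; l₃=5∈[3,7].
(2·5+1)(2·2+1)(2·5+1) = 605
Δ: 2! 8! 2! / 13! → 1/38610
sum: t=0:+1/2880 t=1:−1/576 t=2:+1/2880 = -1/960
3j²(5 2 5; 0 0 0) = Δ·Π!·Σ² = 10/429  (sign +1)
sum: t=1:−1/10080 t=2:+1/80640 = -1/11520
3j²(5 2 5; 3 1 -4) = Δ·Π!·Σ² = 49/1430  (sign +1)
combine: 4πI² = 605·10/429·49/1430 = 245/507
take √, sign +1: I = 0.19609844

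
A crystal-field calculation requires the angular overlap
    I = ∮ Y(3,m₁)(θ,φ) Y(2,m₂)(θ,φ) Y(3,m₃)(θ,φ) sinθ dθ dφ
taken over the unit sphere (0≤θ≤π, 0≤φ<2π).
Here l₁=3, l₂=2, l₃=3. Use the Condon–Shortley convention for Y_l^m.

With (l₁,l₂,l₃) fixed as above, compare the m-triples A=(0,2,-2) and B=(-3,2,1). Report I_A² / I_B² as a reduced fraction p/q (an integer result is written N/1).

2/1

l's match ⇒ only the (l;m) 3-j factors differ between A and B.
A: triangle coeff Δ(3,2,3) = 1/3780; Σ_t [2,2]: t=2:+1/24 = 1/24; (3j)²=1/21 [(3 2 3; 0 2 -2)], sign=-1
B: triangle coeff Δ(3,2,3) = 1/3780; Σ_t [2,2]: t=2:+1/96 = 1/96; (3j)²=1/42 [(3 2 3; -3 2 1)], sign=+1
I_A²/I_B² = (1/21)/(1/42) = 2/1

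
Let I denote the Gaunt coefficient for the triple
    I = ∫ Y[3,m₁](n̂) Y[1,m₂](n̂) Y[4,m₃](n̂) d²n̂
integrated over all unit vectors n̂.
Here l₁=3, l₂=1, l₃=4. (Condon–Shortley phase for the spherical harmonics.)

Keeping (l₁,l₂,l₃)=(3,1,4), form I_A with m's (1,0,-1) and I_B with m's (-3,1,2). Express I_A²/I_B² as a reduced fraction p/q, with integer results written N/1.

Same 3,1,4: normalisation and zero-m 3j drop out of the ratio.
A: Δ: 0! 6! 2! / 9! → 1/252; sum: t=0:+1/48 = 1/48; 3j²(3 1 4; 1 0 -1) = Δ·Π!·Σ² = 5/84  (sign -1)
B: Δ: 0! 6! 2! / 9! → 1/252; sum: t=0:+1/1440 = 1/1440; 3j²(3 1 4; -3 1 2) = Δ·Π!·Σ² = 1/252  (sign +1)
I_A²/I_B² = (5/84)/(1/252) = 15/1

15/1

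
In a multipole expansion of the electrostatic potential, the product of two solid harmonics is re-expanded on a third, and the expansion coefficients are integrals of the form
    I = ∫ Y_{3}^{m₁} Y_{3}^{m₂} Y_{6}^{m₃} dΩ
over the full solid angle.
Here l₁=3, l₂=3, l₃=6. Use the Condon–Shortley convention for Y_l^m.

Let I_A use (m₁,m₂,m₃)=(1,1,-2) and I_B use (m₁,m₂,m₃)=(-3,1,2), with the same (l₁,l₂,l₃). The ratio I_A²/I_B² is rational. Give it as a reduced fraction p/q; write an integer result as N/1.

15/1

Shared (l₁,l₂,l₃)=(3,3,6): N and (l;000)² cancel in I_A²/I_B².
A: Δ = 0!·6!·6!/13! = 1/12012; Racah Σ t=0..0: t=0:+1/2304 = 1/2304; ⇒ 3j(3 3 6; 1 1 -2)² = 5/143, sgn +1
B: Δ = 0!·6!·6!/13! = 1/12012; Racah Σ t=0..0: t=0:+1/34560 = 1/34560; ⇒ 3j(3 3 6; -3 1 2)² = 1/429, sgn +1
I_A²/I_B² = (5/143)/(1/429) = 15/1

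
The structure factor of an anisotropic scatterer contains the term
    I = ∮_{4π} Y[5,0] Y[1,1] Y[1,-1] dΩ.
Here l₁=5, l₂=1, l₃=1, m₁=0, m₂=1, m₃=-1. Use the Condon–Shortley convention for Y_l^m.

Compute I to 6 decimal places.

0.000000

triangle: need 4≤l₃≤6, have 1; I=0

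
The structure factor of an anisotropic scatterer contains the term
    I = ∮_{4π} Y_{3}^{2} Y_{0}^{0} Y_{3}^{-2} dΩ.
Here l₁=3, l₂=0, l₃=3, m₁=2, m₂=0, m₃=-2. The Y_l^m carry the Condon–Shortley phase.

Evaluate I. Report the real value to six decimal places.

Checks pass: Σm=0; 6 even; l₃=3∈[3,3].
(2·3+1)(2·0+1)(2·3+1) = 49
Δ: 0! 6! 0! / 7! → 1/7
sum: t=0:+1/36 = 1/36
3j²(3 0 3; 0 0 0) = Δ·Π!·Σ² = 1/7  (sign -1)
sum: t=0:+1/120 = 1/120
3j²(3 0 3; 2 0 -2) = Δ·Π!·Σ² = 1/7  (sign -1)
combine: 4πI² = 49·1/7·1/7 = 1/1
take √, sign +1: I = 0.28209479

0.282095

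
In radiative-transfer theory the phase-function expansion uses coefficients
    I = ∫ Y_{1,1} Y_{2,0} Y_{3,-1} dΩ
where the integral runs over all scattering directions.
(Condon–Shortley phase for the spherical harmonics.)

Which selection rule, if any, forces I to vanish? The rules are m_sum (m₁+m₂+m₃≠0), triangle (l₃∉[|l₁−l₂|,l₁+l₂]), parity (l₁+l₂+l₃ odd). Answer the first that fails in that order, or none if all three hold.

none

azimuthal sum: 1 + 0 − 1 = 0  ✓
1 ≤ 3 ≤ 3 (triangle on l)  ✓
L = 1 + 2 + 3 = 6 (even)  ✓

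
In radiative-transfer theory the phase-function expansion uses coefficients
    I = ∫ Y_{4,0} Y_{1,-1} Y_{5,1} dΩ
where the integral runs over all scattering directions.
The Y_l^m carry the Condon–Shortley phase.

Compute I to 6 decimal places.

Rules hold: Σm=0, L=10 even, 3≤5≤5.
N = 9·3·11 = 297
Δ = 0!·8!·2!/11! = 1/495
Racah Σ t=0..0: t=0:+1/576 = 1/576
⇒ 3j(4 1 5; 0 0 0)² = 5/99, sgn -1
Racah Σ t=0..0: t=0:+1/1152 = 1/1152
⇒ 3j(4 1 5; 0 -1 1)² = 1/33, sgn +1
4πI² = N·(3j₀)²·(3jₘ)² = 5/11
I = -1·√(0.454545/4π) = -0.19018827

-0.190188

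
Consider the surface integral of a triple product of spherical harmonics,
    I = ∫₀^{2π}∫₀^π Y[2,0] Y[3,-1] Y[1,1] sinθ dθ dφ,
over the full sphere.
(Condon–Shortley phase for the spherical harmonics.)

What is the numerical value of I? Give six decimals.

-0.202301

Rules hold: Σm=0, L=6 even, 1≤1≤5.
N = 5·7·3 = 105
Δ = 4!·0!·2!/7! = 1/105
Racah Σ t=2..2: t=2:+1/4 = 1/4
⇒ 3j(2 3 1; 0 0 0)² = 3/35, sgn -1
Racah Σ t=2..2: t=2:+1/8 = 1/8
⇒ 3j(2 3 1; 0 -1 1)² = 2/35, sgn +1
4πI² = N·(3j₀)²·(3jₘ)² = 18/35
I = -1·√(0.514286/4π) = -0.20230066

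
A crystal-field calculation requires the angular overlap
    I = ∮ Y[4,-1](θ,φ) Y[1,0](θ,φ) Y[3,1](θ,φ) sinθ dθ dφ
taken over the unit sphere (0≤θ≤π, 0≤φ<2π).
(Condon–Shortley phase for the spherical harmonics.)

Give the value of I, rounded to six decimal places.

Rules hold: Σm=0, L=8 even, 3≤3≤5.
N = 9·3·7 = 189
Δ = 2!·6!·0!/9! = 1/252
Racah Σ t=1..1: t=1:−1/36 = -1/36
⇒ 3j(4 1 3; 0 0 0)² = 4/63, sgn +1
Racah Σ t=1..1: t=1:−1/48 = -1/48
⇒ 3j(4 1 3; -1 0 1)² = 5/84, sgn -1
4πI² = N·(3j₀)²·(3jₘ)² = 5/7
I = -1·√(0.714286/4π) = -0.23841361

-0.238414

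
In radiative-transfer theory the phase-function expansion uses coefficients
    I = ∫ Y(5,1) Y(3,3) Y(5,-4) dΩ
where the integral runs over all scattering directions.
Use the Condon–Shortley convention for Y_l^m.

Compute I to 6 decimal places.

L=13 odd ⇒ parity kills the (l;000) factor ⇒ I = 0

0.000000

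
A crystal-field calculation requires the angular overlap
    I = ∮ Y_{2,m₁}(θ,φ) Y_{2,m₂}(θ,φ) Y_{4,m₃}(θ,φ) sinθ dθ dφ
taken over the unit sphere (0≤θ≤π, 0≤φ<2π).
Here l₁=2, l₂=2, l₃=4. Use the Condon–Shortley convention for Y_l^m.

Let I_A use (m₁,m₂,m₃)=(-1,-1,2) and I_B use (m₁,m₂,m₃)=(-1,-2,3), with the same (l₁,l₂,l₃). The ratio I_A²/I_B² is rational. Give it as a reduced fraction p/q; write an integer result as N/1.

Same 2,2,4: normalisation and zero-m 3j drop out of the ratio.
A: Δ: 0! 4! 4! / 9! → 1/630; sum: t=0:+1/36 = 1/36; 3j²(2 2 4; -1 -1 2) = Δ·Π!·Σ² = 4/63  (sign +1)
B: Δ: 0! 4! 4! / 9! → 1/630; sum: t=0:+1/144 = 1/144; 3j²(2 2 4; -1 -2 3) = Δ·Π!·Σ² = 1/18  (sign -1)
I_A²/I_B² = (4/63)/(1/18) = 8/7

8/7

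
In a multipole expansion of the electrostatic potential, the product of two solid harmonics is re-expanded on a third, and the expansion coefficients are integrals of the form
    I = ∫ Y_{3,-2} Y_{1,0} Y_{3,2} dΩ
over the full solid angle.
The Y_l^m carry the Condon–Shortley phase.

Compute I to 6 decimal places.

l₁+l₂+l₃=7 is odd: 3j(l;000)=0 ⇒ I=0

0.000000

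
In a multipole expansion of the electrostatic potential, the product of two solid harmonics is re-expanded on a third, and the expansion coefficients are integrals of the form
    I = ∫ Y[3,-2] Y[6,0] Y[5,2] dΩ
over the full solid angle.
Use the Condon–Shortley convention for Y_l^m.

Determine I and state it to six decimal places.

-0.165130

m-sum 0 ✓  L=14 even ✓  3≤5≤9 ✓
Π(2lᵢ+1) = 7×13×11 = 1001
triangle coeff Δ(3,6,5) = 1/675675
Σ_t [1,3]: t=1:−1/8640 t=2:+1/2304 t=3:−1/8640 = 7/34560
(3j)²=7/429 [(3 6 5; 0 0 0)], sign=-1
Σ_t [3,4]: t=3:−1/8640 t=4:+1/34560 = -1/11520
(3j)²=3/143 [(3 6 5; -2 0 2)], sign=+1
⇒ 4πI² = 49/143
I = (-1)√(49/143/(4π)) = -0.16512966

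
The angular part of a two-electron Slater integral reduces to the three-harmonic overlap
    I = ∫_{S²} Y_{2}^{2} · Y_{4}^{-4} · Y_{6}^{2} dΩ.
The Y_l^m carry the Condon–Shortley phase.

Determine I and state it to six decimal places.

0.015904

m-sum 0 ✓  L=12 even ✓  2≤6≤6 ✓
Π(2lᵢ+1) = 5×9×13 = 585
triangle coeff Δ(2,4,6) = 1/6435
Σ_t [0,0]: t=0:+1/2304 = 1/2304
(3j)²=5/143 [(2 4 6; 0 0 0)], sign=+1
Σ_t [0,0]: t=0:+1/967680 = 1/967680
(3j)²=1/6435 [(2 4 6; 2 -4 2)], sign=+1
⇒ 4πI² = 5/1573
I = (+1)√(5/1573/(4π)) = 0.01590434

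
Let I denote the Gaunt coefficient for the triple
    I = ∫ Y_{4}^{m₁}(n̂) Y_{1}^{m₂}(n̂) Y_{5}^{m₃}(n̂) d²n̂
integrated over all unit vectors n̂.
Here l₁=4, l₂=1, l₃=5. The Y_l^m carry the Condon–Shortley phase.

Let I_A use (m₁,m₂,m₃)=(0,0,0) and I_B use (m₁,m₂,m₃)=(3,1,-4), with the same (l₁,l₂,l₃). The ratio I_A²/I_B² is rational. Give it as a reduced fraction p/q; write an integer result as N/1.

l's match ⇒ only the (l;m) 3-j factors differ between A and B.
A: triangle coeff Δ(4,1,5) = 1/495; Σ_t [0,0]: t=0:+1/576 = 1/576; (3j)²=5/99 [(4 1 5; 0 0 0)], sign=-1
B: triangle coeff Δ(4,1,5) = 1/495; Σ_t [0,0]: t=0:+1/10080 = 1/10080; (3j)²=4/55 [(4 1 5; 3 1 -4)], sign=-1
I_A²/I_B² = (5/99)/(4/55) = 25/36

25/36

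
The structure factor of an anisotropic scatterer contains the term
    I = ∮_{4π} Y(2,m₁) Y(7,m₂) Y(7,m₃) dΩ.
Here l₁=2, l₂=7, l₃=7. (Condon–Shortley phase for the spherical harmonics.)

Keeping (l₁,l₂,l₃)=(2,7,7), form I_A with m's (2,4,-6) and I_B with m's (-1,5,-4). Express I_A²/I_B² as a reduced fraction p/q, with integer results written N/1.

Shared (l₁,l₂,l₃)=(2,7,7): N and (l;000)² cancel in I_A²/I_B².
A: Δ = 2!·2!·12!/17! = 1/185640; Racah Σ t=0..0: t=0:+1/159667200 = 1/159667200; ⇒ 3j(2 7 7; 2 4 -6)² = 9/1190, sgn -1
B: Δ = 2!·2!·12!/17! = 1/185640; Racah Σ t=1..2: t=1:−1/79833600 t=2:+1/14515200 = 1/17740800; ⇒ 3j(2 7 7; -1 5 -4)² = 729/30940, sgn -1
I_A²/I_B² = (9/1190)/(729/30940) = 26/81

26/81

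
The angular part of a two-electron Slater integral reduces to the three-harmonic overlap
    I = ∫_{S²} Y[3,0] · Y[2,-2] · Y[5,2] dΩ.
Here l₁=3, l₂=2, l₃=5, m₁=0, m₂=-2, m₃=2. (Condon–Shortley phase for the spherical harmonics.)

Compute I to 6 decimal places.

0.141758

Checks pass: Σm=0; 10 even; l₃=5∈[1,5].
(2·3+1)(2·2+1)(2·5+1) = 385
Δ: 0! 6! 4! / 11! → 1/2310
sum: t=0:+1/144 = 1/144
3j²(3 2 5; 0 0 0) = Δ·Π!·Σ² = 10/231  (sign -1)
sum: t=0:+1/864 = 1/864
3j²(3 2 5; 0 -2 2) = Δ·Π!·Σ² = 1/66  (sign -1)
combine: 4πI² = 385·10/231·1/66 = 25/99
take √, sign +1: I = 0.14175797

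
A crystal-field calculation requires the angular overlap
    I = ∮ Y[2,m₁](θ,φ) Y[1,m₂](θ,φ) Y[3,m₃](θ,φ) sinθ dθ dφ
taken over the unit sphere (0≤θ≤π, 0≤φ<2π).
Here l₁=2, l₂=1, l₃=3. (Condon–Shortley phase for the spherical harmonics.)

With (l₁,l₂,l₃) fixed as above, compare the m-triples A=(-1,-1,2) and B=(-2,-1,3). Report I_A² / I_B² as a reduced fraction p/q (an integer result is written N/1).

2/3

l's match ⇒ only the (l;m) 3-j factors differ between A and B.
A: triangle coeff Δ(2,1,3) = 1/105; Σ_t [0,0]: t=0:+1/12 = 1/12; (3j)²=2/21 [(2 1 3; -1 -1 2)], sign=-1
B: triangle coeff Δ(2,1,3) = 1/105; Σ_t [0,0]: t=0:+1/48 = 1/48; (3j)²=1/7 [(2 1 3; -2 -1 3)], sign=+1
I_A²/I_B² = (2/21)/(1/7) = 2/3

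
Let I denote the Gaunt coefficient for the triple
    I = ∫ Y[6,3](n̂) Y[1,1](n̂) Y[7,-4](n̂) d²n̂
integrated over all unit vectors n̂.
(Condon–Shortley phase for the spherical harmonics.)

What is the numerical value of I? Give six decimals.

0.259489

m-sum 0 ✓  L=14 even ✓  5≤7≤7 ✓
Π(2lᵢ+1) = 13×3×15 = 585
triangle coeff Δ(6,1,7) = 1/1365
Σ_t [0,0]: t=0:+1/518400 = 1/518400
(3j)²=7/195 [(6 1 7; 0 0 0)], sign=-1
Σ_t [0,0]: t=0:+1/4354560 = 1/4354560
(3j)²=11/273 [(6 1 7; 3 1 -4)], sign=-1
⇒ 4πI² = 11/13
I = (+1)√(11/13/(4π)) = 0.25948947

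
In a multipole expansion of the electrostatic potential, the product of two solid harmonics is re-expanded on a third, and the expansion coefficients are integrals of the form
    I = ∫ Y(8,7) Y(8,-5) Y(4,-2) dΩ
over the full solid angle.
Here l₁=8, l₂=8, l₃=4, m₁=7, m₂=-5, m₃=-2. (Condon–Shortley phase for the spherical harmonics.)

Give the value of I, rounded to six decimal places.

-0.166658

Checks pass: Σm=0; 20 even; l₃=4∈[0,16].
(2·8+1)(2·8+1)(2·4+1) = 2601
Δ: 12! 4! 4! / 21! → 1/185175900
sum: t=4:+1/557383680 t=5:−1/21772800 t=6:+1/8294400 t=7:−1/21772800 t=8:+1/557383680 = 1/30965760
3j²(8 8 4; 0 0 0) = Δ·Π!·Σ² = 36/4199  (sign +1)
sum: t=0:+1/17244057600 t=1:−1/3832012800 = -1/4926873600
3j²(8 8 4; 7 -5 -2) = Δ·Π!·Σ² = 91/5814  (sign -1)
combine: 4πI² = 2601·36/4199·91/5814 = 126/361
take √, sign -1: I = -0.16665822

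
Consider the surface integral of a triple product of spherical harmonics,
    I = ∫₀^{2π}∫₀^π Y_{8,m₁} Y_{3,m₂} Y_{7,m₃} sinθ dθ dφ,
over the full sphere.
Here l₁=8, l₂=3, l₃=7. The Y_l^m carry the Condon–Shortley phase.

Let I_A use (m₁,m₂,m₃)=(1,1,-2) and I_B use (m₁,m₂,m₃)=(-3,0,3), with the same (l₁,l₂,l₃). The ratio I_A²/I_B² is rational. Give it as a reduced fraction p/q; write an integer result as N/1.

7406/4455

l's match ⇒ only the (l;m) 3-j factors differ between A and B.
A: triangle coeff Δ(8,3,7) = 1/5290740; Σ_t [2,4]: t=2:+1/4838400 t=3:−1/5806080 t=4:+1/104509440 = 23/522547200; (3j)²=529/377910 [(8 3 7; 1 1 -2)], sign=-1
B: triangle coeff Δ(8,3,7) = 1/5290740; Σ_t [1,3]: t=1:−1/87091200 t=2:+1/8709120 t=3:−1/11612160 = 1/58060800; (3j)²=99/117572 [(8 3 7; -3 0 3)], sign=+1
I_A²/I_B² = (529/377910)/(99/117572) = 7406/4455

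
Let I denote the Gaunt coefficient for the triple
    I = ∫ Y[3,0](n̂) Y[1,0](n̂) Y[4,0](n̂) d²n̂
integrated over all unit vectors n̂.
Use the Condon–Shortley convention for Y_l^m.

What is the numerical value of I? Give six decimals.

0.246233

m-sum 0 ✓  L=8 even ✓  2≤4≤4 ✓
Π(2lᵢ+1) = 7×3×9 = 189
triangle coeff Δ(3,1,4) = 1/252
Σ_t [0,0]: t=0:+1/36 = 1/36
(3j)²=4/63 [(3 1 4; 0 0 0)], sign=+1
(m-triple is (0,0,0) — same symbol as above.)
⇒ 4πI² = 16/21
I = (+1)√(16/21/(4π)) = 0.24623252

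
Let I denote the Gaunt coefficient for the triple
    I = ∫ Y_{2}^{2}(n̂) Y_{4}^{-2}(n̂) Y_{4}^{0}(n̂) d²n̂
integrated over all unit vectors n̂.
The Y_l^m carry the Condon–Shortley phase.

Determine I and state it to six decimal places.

Rules hold: Σm=0, L=10 even, 2≤4≤6.
N = 5·9·9 = 405
Δ = 2!·2!·6!/11! = 1/13860
Racah Σ t=0..2: t=0:+1/192 t=1:−1/36 t=2:+1/192 = -5/288
⇒ 3j(2 4 4; 0 0 0)² = 20/693, sgn -1
Racah Σ t=0..0: t=0:+1/192 = 1/192
⇒ 3j(2 4 4; 2 -2 0)² = 3/77, sgn +1
4πI² = N·(3j₀)²·(3jₘ)² = 2700/5929
I = -1·√(0.455389/4π) = -0.19036462

-0.190365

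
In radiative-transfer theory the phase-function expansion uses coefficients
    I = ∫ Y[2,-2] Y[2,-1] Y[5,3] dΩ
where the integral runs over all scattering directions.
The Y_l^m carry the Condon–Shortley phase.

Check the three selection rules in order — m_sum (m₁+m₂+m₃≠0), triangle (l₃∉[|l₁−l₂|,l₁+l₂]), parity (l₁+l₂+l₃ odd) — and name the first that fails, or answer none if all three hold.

triangle

m₁+m₂+m₃ = -2 − 1 + 3 = 0  ✓
triangle: |2−2|=0 ≤ l₃=5 ≤ 2+2=4  ✗
parity: l₁+l₂+l₃ = 9 is odd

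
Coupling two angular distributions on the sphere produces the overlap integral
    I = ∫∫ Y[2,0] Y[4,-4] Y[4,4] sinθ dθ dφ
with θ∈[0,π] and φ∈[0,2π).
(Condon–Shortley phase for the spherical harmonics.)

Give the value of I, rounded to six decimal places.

-0.229376

Rules hold: Σm=0, L=10 even, 2≤4≤6.
N = 5·9·9 = 405
Δ = 2!·2!·6!/11! = 1/13860
Racah Σ t=0..2: t=0:+1/192 t=1:−1/36 t=2:+1/192 = -5/288
⇒ 3j(2 4 4; 0 0 0)² = 20/693, sgn -1
Racah Σ t=0..0: t=0:+1/2880 = 1/2880
⇒ 3j(2 4 4; 0 -4 4)² = 28/495, sgn +1
4πI² = N·(3j₀)²·(3jₘ)² = 80/121
I = -1·√(0.661157/4π) = -0.22937568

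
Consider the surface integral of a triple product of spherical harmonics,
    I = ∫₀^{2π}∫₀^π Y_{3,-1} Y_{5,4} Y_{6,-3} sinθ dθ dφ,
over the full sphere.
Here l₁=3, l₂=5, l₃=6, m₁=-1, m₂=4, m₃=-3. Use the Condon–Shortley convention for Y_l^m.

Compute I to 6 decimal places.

Checks pass: Σm=0; 14 even; l₃=6∈[2,8].
(2·3+1)(2·5+1)(2·6+1) = 1001
Δ: 2! 4! 8! / 15! → 1/675675
sum: t=0:+1/8640 t=1:−1/2304 t=2:+1/8640 = -7/34560
3j²(3 5 6; 0 0 0) = Δ·Π!·Σ² = 7/429  (sign -1)
sum: t=1:−1/241920 t=2:+1/40320 = 1/48384
3j²(3 5 6; -1 4 -3) = Δ·Π!·Σ² = 24/1001  (sign -1)
combine: 4πI² = 1001·7/429·24/1001 = 56/143
take √, sign +1: I = 0.17653103

0.176531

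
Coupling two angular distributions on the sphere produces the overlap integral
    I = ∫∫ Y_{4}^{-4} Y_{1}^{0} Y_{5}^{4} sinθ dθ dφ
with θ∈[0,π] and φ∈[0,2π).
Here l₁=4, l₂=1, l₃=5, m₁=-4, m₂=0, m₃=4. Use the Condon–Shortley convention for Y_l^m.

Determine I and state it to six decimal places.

0.147319

m-sum 0 ✓  L=10 even ✓  3≤5≤5 ✓
Π(2lᵢ+1) = 9×3×11 = 297
triangle coeff Δ(4,1,5) = 1/495
Σ_t [0,0]: t=0:+1/576 = 1/576
(3j)²=5/99 [(4 1 5; 0 0 0)], sign=-1
Σ_t [0,0]: t=0:+1/40320 = 1/40320
(3j)²=1/55 [(4 1 5; -4 0 4)], sign=-1
⇒ 4πI² = 3/11
I = (+1)√(3/11/(4π)) = 0.14731920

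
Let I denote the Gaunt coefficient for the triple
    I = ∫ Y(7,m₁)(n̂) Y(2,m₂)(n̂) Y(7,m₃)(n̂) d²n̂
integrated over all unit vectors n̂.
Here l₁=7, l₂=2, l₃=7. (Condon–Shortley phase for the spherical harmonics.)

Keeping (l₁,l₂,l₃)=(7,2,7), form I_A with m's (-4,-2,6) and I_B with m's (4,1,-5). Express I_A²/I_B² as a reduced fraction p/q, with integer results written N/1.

Same 7,2,7: normalisation and zero-m 3j drop out of the ratio.
A: Δ: 2! 12! 2! / 17! → 1/185640; sum: t=0:+1/159667200 = 1/159667200; 3j²(7 2 7; -4 -2 6) = Δ·Π!·Σ² = 9/1190  (sign -1)
B: Δ: 2! 12! 2! / 17! → 1/185640; sum: t=1:−1/14515200 t=2:+1/79833600 = -1/17740800; 3j²(7 2 7; 4 1 -5) = Δ·Π!·Σ² = 729/30940  (sign -1)
I_A²/I_B² = (9/1190)/(729/30940) = 26/81

26/81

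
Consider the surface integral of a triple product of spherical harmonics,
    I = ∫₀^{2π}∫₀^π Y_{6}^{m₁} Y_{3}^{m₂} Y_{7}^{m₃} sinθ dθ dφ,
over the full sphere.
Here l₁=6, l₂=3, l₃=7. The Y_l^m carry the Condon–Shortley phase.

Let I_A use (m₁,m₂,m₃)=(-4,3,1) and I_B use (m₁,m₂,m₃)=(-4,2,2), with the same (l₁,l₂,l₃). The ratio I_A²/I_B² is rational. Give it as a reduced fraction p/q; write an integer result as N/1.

81/256

Shared (l₁,l₂,l₃)=(6,3,7): N and (l;000)² cancel in I_A²/I_B².
A: Δ = 2!·10!·4!/17! = 1/2042040; Racah Σ t=2..2: t=2:+1/3870720 = 1/3870720; ⇒ 3j(6 3 7; -4 3 1)² = 675/136136, sgn +1
B: Δ = 2!·10!·4!/17! = 1/2042040; Racah Σ t=1..2: t=1:−1/8709120 t=2:+1/967680 = 1/1088640; ⇒ 3j(6 3 7; -4 2 2)² = 800/51051, sgn -1
I_A²/I_B² = (675/136136)/(800/51051) = 81/256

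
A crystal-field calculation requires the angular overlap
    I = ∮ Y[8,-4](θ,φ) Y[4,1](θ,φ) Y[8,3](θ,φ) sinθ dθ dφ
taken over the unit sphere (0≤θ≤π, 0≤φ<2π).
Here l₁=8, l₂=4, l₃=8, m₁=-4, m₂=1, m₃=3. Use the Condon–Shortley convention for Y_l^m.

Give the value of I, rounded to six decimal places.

0.124623

Rules hold: Σm=0, L=20 even, 4≤8≤12.
N = 17·9·17 = 2601
Δ = 4!·12!·4!/21! = 1/185175900
Racah Σ t=0..4: t=0:+1/557383680 t=1:−1/21772800 t=2:+1/8294400 t=3:−1/21772800 t=4:+1/557383680 = 1/30965760
⇒ 3j(8 4 8; 0 0 0)² = 36/4199, sgn +1
Racah Σ t=1..4: t=1:−1/5748019200 t=2:+1/174182400 t=3:−1/52254720 t=4:+1/139345920 = -7/1094860800
⇒ 3j(8 4 8; -4 1 3)² = 147/16796, sgn +1
4πI² = N·(3j₀)²·(3jₘ)² = 11907/61009
I = +1·√(0.195168/4π) = 0.12462331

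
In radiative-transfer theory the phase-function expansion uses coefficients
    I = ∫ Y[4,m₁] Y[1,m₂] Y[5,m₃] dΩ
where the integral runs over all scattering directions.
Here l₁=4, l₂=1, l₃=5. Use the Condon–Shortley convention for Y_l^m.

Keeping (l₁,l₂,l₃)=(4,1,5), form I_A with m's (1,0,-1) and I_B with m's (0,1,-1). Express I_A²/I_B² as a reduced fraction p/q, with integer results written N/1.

8/5

Same 4,1,5: normalisation and zero-m 3j drop out of the ratio.
A: Δ: 0! 8! 2! / 11! → 1/495; sum: t=0:+1/720 = 1/720; 3j²(4 1 5; 1 0 -1) = Δ·Π!·Σ² = 8/165  (sign +1)
B: Δ: 0! 8! 2! / 11! → 1/495; sum: t=0:+1/1152 = 1/1152; 3j²(4 1 5; 0 1 -1) = Δ·Π!·Σ² = 1/33  (sign +1)
I_A²/I_B² = (8/165)/(1/33) = 8/5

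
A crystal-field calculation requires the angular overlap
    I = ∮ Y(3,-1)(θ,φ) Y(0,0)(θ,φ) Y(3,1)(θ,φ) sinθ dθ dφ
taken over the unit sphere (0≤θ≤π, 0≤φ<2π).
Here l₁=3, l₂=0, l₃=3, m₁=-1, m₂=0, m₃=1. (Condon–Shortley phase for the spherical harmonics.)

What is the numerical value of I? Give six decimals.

-0.282095

m-sum 0 ✓  L=6 even ✓  3≤3≤3 ✓
Π(2lᵢ+1) = 7×1×7 = 49
triangle coeff Δ(3,0,3) = 1/7
Σ_t [0,0]: t=0:+1/36 = 1/36
(3j)²=1/7 [(3 0 3; 0 0 0)], sign=-1
Σ_t [0,0]: t=0:+1/48 = 1/48
(3j)²=1/7 [(3 0 3; -1 0 1)], sign=+1
⇒ 4πI² = 1/1
I = (-1)√(1/1/(4π)) = -0.28209479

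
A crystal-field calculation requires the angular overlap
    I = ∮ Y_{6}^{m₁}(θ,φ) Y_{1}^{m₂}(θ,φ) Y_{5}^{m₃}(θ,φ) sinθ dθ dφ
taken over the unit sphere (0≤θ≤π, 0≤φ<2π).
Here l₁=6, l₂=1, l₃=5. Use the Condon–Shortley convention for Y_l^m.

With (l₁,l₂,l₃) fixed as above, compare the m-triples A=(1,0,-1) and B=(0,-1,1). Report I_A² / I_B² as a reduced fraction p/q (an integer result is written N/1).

7/3

l's match ⇒ only the (l;m) 3-j factors differ between A and B.
A: triangle coeff Δ(6,1,5) = 1/858; Σ_t [1,1]: t=1:−1/17280 = -1/17280; (3j)²=35/858 [(6 1 5; 1 0 -1)], sign=-1
B: triangle coeff Δ(6,1,5) = 1/858; Σ_t [0,0]: t=0:+1/34560 = 1/34560; (3j)²=5/286 [(6 1 5; 0 -1 1)], sign=+1
I_A²/I_B² = (35/858)/(5/286) = 7/3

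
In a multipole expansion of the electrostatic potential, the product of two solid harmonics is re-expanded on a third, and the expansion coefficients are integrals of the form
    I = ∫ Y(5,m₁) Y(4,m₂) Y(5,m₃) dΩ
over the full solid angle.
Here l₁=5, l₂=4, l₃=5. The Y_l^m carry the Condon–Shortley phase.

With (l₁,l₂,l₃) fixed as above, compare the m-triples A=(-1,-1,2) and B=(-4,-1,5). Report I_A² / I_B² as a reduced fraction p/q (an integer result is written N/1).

Shared (l₁,l₂,l₃)=(5,4,5): N and (l;000)² cancel in I_A²/I_B².
A: Δ = 4!·6!·4!/15! = 1/3153150; Racah Σ t=0..3: t=0:+1/103680 t=1:−1/2880 t=2:+1/1152 t=3:−1/5184 = 7/20736; ⇒ 3j(5 4 5; -1 -1 2)² = 35/2574, sgn -1
B: Δ = 4!·6!·4!/15! = 1/3153150; Racah Σ t=3..3: t=3:−1/103680 = -1/103680; ⇒ 3j(5 4 5; -4 -1 5)² = 4/143, sgn -1
I_A²/I_B² = (35/2574)/(4/143) = 35/72

35/72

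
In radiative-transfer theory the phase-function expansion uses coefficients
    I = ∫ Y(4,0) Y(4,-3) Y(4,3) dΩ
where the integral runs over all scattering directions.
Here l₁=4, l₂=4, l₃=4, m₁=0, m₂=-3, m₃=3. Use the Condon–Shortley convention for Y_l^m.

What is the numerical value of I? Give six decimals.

0.159788

m-sum 0 ✓  L=12 even ✓  0≤4≤8 ✓
Π(2lᵢ+1) = 9×9×9 = 729
triangle coeff Δ(4,4,4) = 1/450450
Σ_t [0,4]: t=0:+1/13824 t=1:−1/216 t=2:+1/64 t=3:−1/216 t=4:+1/13824 = 5/768
(3j)²=18/1001 [(4 4 4; 0 0 0)], sign=+1
Σ_t [0,1]: t=0:+1/3456 t=1:−1/864 = -1/1152
(3j)²=7/286 [(4 4 4; 0 -3 3)], sign=+1
⇒ 4πI² = 6561/20449
I = (+1)√(6561/20449/(4π)) = 0.15978796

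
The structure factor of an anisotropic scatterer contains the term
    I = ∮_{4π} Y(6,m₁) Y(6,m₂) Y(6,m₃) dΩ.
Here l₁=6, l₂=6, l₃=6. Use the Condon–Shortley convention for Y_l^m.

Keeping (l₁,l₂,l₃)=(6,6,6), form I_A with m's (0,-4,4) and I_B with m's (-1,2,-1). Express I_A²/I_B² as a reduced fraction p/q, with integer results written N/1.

4/105

l's match ⇒ only the (l;m) 3-j factors differ between A and B.
A: triangle coeff Δ(6,6,6) = 1/325909584; Σ_t [0,2]: t=0:+1/24883200 t=1:−1/1728000 t=2:+1/1658880 = 1/15552000; (3j)²=16/46189 [(6 6 6; 0 -4 4)], sign=+1
B: triangle coeff Δ(6,6,6) = 1/325909584; Σ_t [2,6]: t=2:+1/4147200 t=3:−1/207360 t=4:+1/82944 t=5:−1/207360 t=6:+1/4147200 = 1/345600; (3j)²=420/46189 [(6 6 6; -1 2 -1)], sign=-1
I_A²/I_B² = (16/46189)/(420/46189) = 4/105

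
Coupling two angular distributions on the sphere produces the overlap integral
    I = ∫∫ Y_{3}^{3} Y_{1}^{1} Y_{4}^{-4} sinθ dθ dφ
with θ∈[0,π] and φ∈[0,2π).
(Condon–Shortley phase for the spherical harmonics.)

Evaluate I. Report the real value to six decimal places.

0.325735

m-sum 0 ✓  L=8 even ✓  2≤4≤4 ✓
Π(2lᵢ+1) = 7×3×9 = 189
triangle coeff Δ(3,1,4) = 1/252
Σ_t [0,0]: t=0:+1/36 = 1/36
(3j)²=4/63 [(3 1 4; 0 0 0)], sign=+1
Σ_t [0,0]: t=0:+1/1440 = 1/1440
(3j)²=1/9 [(3 1 4; 3 1 -4)], sign=+1
⇒ 4πI² = 4/3
I = (+1)√(4/3/(4π)) = 0.32573501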